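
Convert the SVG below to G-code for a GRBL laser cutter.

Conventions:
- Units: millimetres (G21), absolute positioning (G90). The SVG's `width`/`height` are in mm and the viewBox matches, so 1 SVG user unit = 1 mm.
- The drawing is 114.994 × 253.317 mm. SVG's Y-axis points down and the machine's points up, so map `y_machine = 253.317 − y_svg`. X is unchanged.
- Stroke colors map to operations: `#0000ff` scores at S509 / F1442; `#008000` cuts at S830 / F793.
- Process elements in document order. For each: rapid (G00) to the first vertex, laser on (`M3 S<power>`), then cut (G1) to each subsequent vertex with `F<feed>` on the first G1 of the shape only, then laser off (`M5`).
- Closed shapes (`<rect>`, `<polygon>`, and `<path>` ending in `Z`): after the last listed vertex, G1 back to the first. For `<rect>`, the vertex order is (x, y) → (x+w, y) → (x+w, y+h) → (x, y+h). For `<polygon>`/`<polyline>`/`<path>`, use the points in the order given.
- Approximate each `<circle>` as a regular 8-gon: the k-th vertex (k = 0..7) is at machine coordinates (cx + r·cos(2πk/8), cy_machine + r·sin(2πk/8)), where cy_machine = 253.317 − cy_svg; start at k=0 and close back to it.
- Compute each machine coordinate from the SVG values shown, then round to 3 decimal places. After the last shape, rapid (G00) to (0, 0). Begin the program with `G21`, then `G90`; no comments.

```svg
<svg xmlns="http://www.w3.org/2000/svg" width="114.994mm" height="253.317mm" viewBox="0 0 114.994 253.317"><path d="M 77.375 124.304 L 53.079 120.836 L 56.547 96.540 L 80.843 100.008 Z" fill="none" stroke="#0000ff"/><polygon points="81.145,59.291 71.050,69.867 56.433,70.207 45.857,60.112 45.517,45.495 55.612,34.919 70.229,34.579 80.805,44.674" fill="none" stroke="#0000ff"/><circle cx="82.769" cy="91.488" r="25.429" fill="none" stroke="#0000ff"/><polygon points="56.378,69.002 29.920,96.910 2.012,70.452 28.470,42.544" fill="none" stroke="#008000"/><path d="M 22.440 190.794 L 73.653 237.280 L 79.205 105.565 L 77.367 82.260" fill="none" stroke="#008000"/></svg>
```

G21
G90
G00 X77.375 Y129.013
M3 S509
G1 X53.079 Y132.481 F1442
G1 X56.547 Y156.777
G1 X80.843 Y153.309
G1 X77.375 Y129.013
M5
G00 X81.145 Y194.026
M3 S509
G1 X71.050 Y183.450 F1442
G1 X56.433 Y183.110
G1 X45.857 Y193.205
G1 X45.517 Y207.822
G1 X55.612 Y218.398
G1 X70.229 Y218.738
G1 X80.805 Y208.643
G1 X81.145 Y194.026
M5
G00 X108.198 Y161.829
M3 S509
G1 X100.750 Y179.810 F1442
G1 X82.769 Y187.258
G1 X64.788 Y179.810
G1 X57.340 Y161.829
G1 X64.788 Y143.848
G1 X82.769 Y136.400
G1 X100.750 Y143.848
G1 X108.198 Y161.829
M5
G00 X56.378 Y184.315
M3 S830
G1 X29.920 Y156.407 F793
G1 X2.012 Y182.865
G1 X28.470 Y210.773
G1 X56.378 Y184.315
M5
G00 X22.440 Y62.523
M3 S830
G1 X73.653 Y16.037 F793
G1 X79.205 Y147.752
G1 X77.367 Y171.057
M5
G00 X0.000 Y0.000

1 u = 1 mm; y_m = 253.317 − y.

[1] `<path>` regular polygon, #0000ff→score S509 F1442: (77.375,129.013) → (53.079,132.481) → (56.547,156.777) → (80.843,153.309) → (77.375,129.013) (closed)

[2] `<polygon>` regular polygon, #0000ff→score S509 F1442: (81.145,194.026) → (71.050,183.450) → (56.433,183.110) → (45.857,193.205) → (45.517,207.822) → (55.612,218.398) → (70.229,218.738) → (80.805,208.643) → (81.145,194.026) (closed)

[3] `<circle>` circle, #0000ff→score S509 F1442: (108.198,161.829) → (100.750,179.810) → (82.769,187.258) → (64.788,179.810) → (57.340,161.829) → (64.788,143.848) → (82.769,136.400) → (100.750,143.848) → (108.198,161.829) (closed)

[4] `<polygon>` regular polygon, #008000→cut S830 F793: (56.378,184.315) → (29.920,156.407) → (2.012,182.865) → (28.470,210.773) → (56.378,184.315) (closed)

[5] `<path>` open polyline, #008000→cut S830 F793: (22.440,62.523) → (73.653,16.037) → (79.205,147.752) → (77.367,171.057)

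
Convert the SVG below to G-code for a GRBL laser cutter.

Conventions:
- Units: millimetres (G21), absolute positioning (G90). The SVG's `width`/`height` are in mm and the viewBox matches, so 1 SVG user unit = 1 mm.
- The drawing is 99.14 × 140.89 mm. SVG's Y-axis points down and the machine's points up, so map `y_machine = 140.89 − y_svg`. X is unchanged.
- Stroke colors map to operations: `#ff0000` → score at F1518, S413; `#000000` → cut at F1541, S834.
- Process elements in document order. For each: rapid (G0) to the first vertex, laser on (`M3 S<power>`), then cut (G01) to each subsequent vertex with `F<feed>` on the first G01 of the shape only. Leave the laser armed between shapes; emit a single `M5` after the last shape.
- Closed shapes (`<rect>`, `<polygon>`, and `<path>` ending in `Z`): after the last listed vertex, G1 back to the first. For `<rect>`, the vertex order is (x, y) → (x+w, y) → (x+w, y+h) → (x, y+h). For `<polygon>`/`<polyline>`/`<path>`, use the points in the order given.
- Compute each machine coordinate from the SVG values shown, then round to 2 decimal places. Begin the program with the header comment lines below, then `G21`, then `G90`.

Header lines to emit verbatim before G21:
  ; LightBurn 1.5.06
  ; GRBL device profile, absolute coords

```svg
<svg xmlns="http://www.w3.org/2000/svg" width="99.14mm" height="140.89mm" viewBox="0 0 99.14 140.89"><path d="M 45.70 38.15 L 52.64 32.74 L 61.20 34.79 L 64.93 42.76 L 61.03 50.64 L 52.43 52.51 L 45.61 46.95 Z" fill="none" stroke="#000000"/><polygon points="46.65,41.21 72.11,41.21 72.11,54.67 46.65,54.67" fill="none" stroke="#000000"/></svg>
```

; LightBurn 1.5.06
; GRBL device profile, absolute coords
G21
G90
G0 X45.70 Y102.74
M3 S834
G01 X52.64 Y108.15 F1541
G01 X61.20 Y106.10
G01 X64.93 Y98.13
G01 X61.03 Y90.25
G01 X52.43 Y88.38
G01 X45.61 Y93.94
G01 X45.70 Y102.74
G0 X46.65 Y99.68
M3 S834
G01 X72.11 Y99.68 F1541
G01 X72.11 Y86.22
G01 X46.65 Y86.22
G01 X46.65 Y99.68
M5

1 u = 1 mm; y_m = 140.89 − y.

[1] `<path>` regular polygon, #000000→cut S834 F1541: (45.70,102.74) → (52.64,108.15) → (61.20,106.10) → (64.93,98.13) → (61.03,90.25) → (52.43,88.38) → (45.61,93.94) → (45.70,102.74) (closed)

[2] `<polygon>` rectangle, #000000→cut S834 F1541: (46.65,99.68) → (72.11,99.68) → (72.11,86.22) → (46.65,86.22) → (46.65,99.68) (closed)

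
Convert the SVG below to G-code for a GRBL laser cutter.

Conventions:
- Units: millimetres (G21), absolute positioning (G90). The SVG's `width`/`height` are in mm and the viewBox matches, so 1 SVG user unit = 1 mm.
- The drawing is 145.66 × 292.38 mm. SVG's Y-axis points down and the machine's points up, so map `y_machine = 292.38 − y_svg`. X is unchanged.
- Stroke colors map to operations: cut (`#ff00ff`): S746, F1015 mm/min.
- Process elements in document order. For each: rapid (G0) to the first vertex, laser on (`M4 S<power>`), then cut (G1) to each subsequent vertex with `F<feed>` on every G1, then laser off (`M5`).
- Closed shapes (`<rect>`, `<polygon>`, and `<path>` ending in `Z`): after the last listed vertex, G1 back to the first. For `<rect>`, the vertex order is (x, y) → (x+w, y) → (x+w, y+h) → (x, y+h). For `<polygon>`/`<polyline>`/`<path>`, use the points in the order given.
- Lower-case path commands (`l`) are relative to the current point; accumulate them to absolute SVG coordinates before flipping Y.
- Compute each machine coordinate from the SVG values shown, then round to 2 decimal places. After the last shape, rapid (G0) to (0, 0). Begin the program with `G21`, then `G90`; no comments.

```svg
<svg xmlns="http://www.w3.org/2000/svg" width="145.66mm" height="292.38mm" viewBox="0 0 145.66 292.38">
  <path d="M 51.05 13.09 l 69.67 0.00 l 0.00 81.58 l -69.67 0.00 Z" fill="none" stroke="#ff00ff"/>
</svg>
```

G21
G90
G0 X51.05 Y279.29
M4 S746
G1 X120.72 Y279.29 F1015
G1 X120.72 Y197.71 F1015
G1 X51.05 Y197.71 F1015
G1 X51.05 Y279.29 F1015
M5
G0 X0.00 Y0.00

1 u = 1 mm; y_m = 292.38 − y.

[1] `<path>` rectangle, #ff00ff→cut S746 F1015: (51.05,279.29) → (120.72,279.29) → (120.72,197.71) → (51.05,197.71) → (51.05,279.29) (closed)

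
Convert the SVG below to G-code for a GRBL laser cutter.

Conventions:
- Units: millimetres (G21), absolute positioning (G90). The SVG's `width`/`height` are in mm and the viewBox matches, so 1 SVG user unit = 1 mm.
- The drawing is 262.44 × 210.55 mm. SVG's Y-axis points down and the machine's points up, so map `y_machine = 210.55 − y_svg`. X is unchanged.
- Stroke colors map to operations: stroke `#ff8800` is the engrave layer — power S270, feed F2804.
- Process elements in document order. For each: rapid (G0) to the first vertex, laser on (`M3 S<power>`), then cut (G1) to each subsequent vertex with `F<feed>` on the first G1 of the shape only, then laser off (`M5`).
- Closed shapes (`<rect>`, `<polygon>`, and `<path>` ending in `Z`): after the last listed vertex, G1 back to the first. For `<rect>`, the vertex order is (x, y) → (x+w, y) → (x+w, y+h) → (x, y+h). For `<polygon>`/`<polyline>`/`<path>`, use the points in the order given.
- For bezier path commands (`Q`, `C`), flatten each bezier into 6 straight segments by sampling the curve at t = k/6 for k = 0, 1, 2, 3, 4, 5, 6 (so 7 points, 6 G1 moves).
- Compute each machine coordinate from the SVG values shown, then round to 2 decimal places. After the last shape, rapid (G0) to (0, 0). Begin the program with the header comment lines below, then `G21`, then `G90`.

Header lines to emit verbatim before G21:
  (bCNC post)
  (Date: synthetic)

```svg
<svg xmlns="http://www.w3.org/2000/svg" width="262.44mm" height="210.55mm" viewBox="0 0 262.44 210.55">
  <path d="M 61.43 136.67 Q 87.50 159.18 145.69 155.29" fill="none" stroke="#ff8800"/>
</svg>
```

1 u = 1 mm; y_m = 210.55 − y.

[1] `<path>` quadratic bezier, #ff8800→engrave S270 F2804: (61.43,73.88) → (71.01,67.11) → (82.38,61.81) → (95.53,57.97) → (110.47,55.60) → (127.19,54.70) → (145.69,55.26)

(bCNC post)
(Date: synthetic)
G21
G90
G0 X61.43 Y73.88
M3 S270
G1 X71.01 Y67.11 F2804
G1 X82.38 Y61.81
G1 X95.53 Y57.97
G1 X110.47 Y55.60
G1 X127.19 Y54.70
G1 X145.69 Y55.26
M5
G0 X0.00 Y0.00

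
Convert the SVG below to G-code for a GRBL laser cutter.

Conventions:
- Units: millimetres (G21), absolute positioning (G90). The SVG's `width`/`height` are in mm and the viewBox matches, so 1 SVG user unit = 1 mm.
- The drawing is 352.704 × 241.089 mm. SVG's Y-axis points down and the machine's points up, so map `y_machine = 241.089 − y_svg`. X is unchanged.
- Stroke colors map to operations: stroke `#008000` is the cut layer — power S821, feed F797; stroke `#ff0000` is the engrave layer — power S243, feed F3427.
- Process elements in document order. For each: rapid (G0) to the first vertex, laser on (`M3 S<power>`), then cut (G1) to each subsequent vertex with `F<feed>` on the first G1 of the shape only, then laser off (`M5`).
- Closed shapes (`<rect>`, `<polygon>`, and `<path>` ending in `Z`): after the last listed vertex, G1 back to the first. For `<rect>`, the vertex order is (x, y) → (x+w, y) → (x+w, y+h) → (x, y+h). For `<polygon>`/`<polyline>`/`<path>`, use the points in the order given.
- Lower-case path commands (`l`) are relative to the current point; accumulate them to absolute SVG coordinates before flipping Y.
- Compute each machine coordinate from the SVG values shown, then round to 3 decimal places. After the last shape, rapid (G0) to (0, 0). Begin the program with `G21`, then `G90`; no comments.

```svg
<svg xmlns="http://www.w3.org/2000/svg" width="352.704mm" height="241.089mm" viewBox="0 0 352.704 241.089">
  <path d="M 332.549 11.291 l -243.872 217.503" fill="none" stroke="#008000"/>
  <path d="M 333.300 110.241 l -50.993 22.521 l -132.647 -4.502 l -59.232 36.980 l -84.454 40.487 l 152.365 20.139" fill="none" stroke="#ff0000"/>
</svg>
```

viewBox `0 0 352.704 241.089` with mm width/height → 1 unit = 1 mm. Flip: y_m = 241.089 − y_svg.

**Shape 1** — `<path>` line segment, stroke `#008000` → cut (S821, F797). Machine vertices: (332.549,229.798) → (88.677,12.295). Open path.

**Shape 2** — `<path>` open polyline, stroke `#ff0000` → engrave (S243, F3427). Machine vertices: (333.300,130.848) → (282.307,108.327) → (149.660,112.829) → (90.428,75.849) → (5.974,35.362) → (158.339,15.223). Open path.

G21
G90
G0 X332.549 Y229.798
M3 S821
G1 X88.677 Y12.295 F797
M5
G0 X333.300 Y130.848
M3 S243
G1 X282.307 Y108.327 F3427
G1 X149.660 Y112.829
G1 X90.428 Y75.849
G1 X5.974 Y35.362
G1 X158.339 Y15.223
M5
G0 X0.000 Y0.000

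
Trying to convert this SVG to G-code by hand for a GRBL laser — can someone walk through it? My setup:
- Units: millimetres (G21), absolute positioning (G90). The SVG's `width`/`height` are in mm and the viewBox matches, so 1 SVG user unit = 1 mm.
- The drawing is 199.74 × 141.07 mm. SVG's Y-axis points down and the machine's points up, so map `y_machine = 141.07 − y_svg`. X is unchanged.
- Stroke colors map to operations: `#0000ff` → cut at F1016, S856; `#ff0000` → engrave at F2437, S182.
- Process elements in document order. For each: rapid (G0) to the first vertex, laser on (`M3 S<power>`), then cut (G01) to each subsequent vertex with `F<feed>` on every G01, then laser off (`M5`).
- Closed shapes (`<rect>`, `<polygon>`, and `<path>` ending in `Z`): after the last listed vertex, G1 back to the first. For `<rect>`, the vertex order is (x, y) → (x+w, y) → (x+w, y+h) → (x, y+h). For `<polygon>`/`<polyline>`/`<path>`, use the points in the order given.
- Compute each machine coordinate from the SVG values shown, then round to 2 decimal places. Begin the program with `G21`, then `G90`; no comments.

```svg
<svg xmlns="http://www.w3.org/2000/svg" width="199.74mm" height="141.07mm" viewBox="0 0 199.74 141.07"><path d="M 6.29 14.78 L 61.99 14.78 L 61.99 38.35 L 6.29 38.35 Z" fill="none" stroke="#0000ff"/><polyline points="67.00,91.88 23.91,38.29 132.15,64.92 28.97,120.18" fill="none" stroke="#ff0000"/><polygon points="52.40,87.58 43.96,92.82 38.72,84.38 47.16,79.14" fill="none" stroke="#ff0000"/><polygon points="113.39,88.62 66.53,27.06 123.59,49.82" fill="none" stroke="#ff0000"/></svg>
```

1 u = 1 mm; y_m = 141.07 − y.

[1] `<path>` rectangle, #0000ff→cut S856 F1016: (6.29,126.29) → (61.99,126.29) → (61.99,102.72) → (6.29,102.72) → (6.29,126.29) (closed)

[2] `<polyline>` open polyline, #ff0000→engrave S182 F2437: (67.00,49.19) → (23.91,102.78) → (132.15,76.15) → (28.97,20.89)

[3] `<polygon>` regular polygon, #ff0000→engrave S182 F2437: (52.40,53.49) → (43.96,48.25) → (38.72,56.69) → (47.16,61.93) → (52.40,53.49) (closed)

[4] `<polygon>` closed polygon, #ff0000→engrave S182 F2437: (113.39,52.45) → (66.53,114.01) → (123.59,91.25) → (113.39,52.45) (closed)

G21
G90
G0 X6.29 Y126.29
M3 S856
G01 X61.99 Y126.29 F1016
G01 X61.99 Y102.72 F1016
G01 X6.29 Y102.72 F1016
G01 X6.29 Y126.29 F1016
M5
G0 X67.00 Y49.19
M3 S182
G01 X23.91 Y102.78 F2437
G01 X132.15 Y76.15 F2437
G01 X28.97 Y20.89 F2437
M5
G0 X52.40 Y53.49
M3 S182
G01 X43.96 Y48.25 F2437
G01 X38.72 Y56.69 F2437
G01 X47.16 Y61.93 F2437
G01 X52.40 Y53.49 F2437
M5
G0 X113.39 Y52.45
M3 S182
G01 X66.53 Y114.01 F2437
G01 X123.59 Y91.25 F2437
G01 X113.39 Y52.45 F2437
M5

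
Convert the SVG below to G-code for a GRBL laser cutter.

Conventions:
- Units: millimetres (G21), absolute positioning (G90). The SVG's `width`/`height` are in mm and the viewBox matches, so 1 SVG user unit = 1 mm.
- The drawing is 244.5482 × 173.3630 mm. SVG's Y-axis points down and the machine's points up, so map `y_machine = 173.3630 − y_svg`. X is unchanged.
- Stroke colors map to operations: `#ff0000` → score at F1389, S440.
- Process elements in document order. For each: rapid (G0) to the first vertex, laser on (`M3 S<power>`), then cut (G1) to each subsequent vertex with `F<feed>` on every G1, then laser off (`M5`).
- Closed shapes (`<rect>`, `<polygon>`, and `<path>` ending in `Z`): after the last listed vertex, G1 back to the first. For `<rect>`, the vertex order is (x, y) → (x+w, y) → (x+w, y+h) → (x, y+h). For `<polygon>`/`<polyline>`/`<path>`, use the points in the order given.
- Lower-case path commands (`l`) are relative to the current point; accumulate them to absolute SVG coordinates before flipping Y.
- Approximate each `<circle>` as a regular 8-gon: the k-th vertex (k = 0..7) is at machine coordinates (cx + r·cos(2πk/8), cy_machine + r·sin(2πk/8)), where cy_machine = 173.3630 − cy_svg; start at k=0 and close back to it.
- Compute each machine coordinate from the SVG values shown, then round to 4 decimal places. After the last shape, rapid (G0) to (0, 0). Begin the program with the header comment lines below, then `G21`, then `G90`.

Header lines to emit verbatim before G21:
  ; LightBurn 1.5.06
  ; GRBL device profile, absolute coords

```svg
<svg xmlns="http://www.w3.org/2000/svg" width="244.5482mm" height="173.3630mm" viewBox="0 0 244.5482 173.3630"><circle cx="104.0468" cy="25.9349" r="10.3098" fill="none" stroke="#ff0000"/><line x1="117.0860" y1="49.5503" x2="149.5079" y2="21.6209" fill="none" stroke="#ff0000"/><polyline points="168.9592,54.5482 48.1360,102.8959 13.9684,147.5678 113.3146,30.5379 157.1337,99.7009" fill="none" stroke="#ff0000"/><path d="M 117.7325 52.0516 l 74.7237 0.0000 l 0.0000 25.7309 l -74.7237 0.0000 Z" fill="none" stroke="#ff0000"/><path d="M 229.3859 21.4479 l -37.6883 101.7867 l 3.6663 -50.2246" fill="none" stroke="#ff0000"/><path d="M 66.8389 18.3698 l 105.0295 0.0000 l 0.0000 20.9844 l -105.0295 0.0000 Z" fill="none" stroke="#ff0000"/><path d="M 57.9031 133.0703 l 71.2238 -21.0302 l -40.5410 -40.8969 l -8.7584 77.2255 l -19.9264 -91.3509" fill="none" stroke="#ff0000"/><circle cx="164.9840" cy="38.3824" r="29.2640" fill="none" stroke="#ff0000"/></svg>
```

Since the viewBox matches the mm dimensions, user units are millimetres directly. The only transform is the Y-flip y_m = 173.3630 − y_svg.

Shape 1 is a circle drawn with `<circle>`. Its stroke #ff0000 means score at S440, F1389. After flipping Y the toolpath is (114.3566,147.4281) → (111.3369,154.7182) → (104.0468,157.7379) → (96.7567,154.7182) → (93.7370,147.4281) → (96.7567,140.1380) → (104.0468,137.1183) → (111.3369,140.1380) → (114.3566,147.4281), returning to the start.

Shape 2 is a line segment drawn with `<line>`. Its stroke #ff0000 means score at S440, F1389. After flipping Y the toolpath is (117.0860,123.8127) → (149.5079,151.7421).

Shape 3 is a open polyline drawn with `<polyline>`. Its stroke #ff0000 means score at S440, F1389. After flipping Y the toolpath is (168.9592,118.8148) → (48.1360,70.4671) → (13.9684,25.7952) → (113.3146,142.8251) → (157.1337,73.6621).

Shape 4 is a rectangle drawn with `<path>`. Its stroke #ff0000 means score at S440, F1389. After flipping Y the toolpath is (117.7325,121.3114) → (192.4562,121.3114) → (192.4562,95.5805) → (117.7325,95.5805) → (117.7325,121.3114), returning to the start.

Shape 5 is a open polyline drawn with `<path>`. Its stroke #ff0000 means score at S440, F1389. After flipping Y the toolpath is (229.3859,151.9151) → (191.6976,50.1284) → (195.3639,100.3530).

Shape 6 is a rectangle drawn with `<path>`. Its stroke #ff0000 means score at S440, F1389. After flipping Y the toolpath is (66.8389,154.9932) → (171.8684,154.9932) → (171.8684,134.0088) → (66.8389,134.0088) → (66.8389,154.9932), returning to the start.

Shape 7 is a open polyline drawn with `<path>`. Its stroke #ff0000 means score at S440, F1389. After flipping Y the toolpath is (57.9031,40.2927) → (129.1269,61.3229) → (88.5859,102.2198) → (79.8275,24.9943) → (59.9011,116.3452).

Shape 8 is a circle drawn with `<circle>`. Its stroke #ff0000 means score at S440, F1389. After flipping Y the toolpath is (194.2480,134.9806) → (185.6768,155.6734) → (164.9840,164.2446) → (144.2912,155.6734) → (135.7200,134.9806) → (144.2912,114.2878) → (164.9840,105.7166) → (185.6768,114.2878) → (194.2480,134.9806), returning to the start.

; LightBurn 1.5.06
; GRBL device profile, absolute coords
G21
G90
G0 X114.3566 Y147.4281
M3 S440
G1 X111.3369 Y154.7182 F1389
G1 X104.0468 Y157.7379 F1389
G1 X96.7567 Y154.7182 F1389
G1 X93.7370 Y147.4281 F1389
G1 X96.7567 Y140.1380 F1389
G1 X104.0468 Y137.1183 F1389
G1 X111.3369 Y140.1380 F1389
G1 X114.3566 Y147.4281 F1389
M5
G0 X117.0860 Y123.8127
M3 S440
G1 X149.5079 Y151.7421 F1389
M5
G0 X168.9592 Y118.8148
M3 S440
G1 X48.1360 Y70.4671 F1389
G1 X13.9684 Y25.7952 F1389
G1 X113.3146 Y142.8251 F1389
G1 X157.1337 Y73.6621 F1389
M5
G0 X117.7325 Y121.3114
M3 S440
G1 X192.4562 Y121.3114 F1389
G1 X192.4562 Y95.5805 F1389
G1 X117.7325 Y95.5805 F1389
G1 X117.7325 Y121.3114 F1389
M5
G0 X229.3859 Y151.9151
M3 S440
G1 X191.6976 Y50.1284 F1389
G1 X195.3639 Y100.3530 F1389
M5
G0 X66.8389 Y154.9932
M3 S440
G1 X171.8684 Y154.9932 F1389
G1 X171.8684 Y134.0088 F1389
G1 X66.8389 Y134.0088 F1389
G1 X66.8389 Y154.9932 F1389
M5
G0 X57.9031 Y40.2927
M3 S440
G1 X129.1269 Y61.3229 F1389
G1 X88.5859 Y102.2198 F1389
G1 X79.8275 Y24.9943 F1389
G1 X59.9011 Y116.3452 F1389
M5
G0 X194.2480 Y134.9806
M3 S440
G1 X185.6768 Y155.6734 F1389
G1 X164.9840 Y164.2446 F1389
G1 X144.2912 Y155.6734 F1389
G1 X135.7200 Y134.9806 F1389
G1 X144.2912 Y114.2878 F1389
G1 X164.9840 Y105.7166 F1389
G1 X185.6768 Y114.2878 F1389
G1 X194.2480 Y134.9806 F1389
M5
G0 X0.0000 Y0.0000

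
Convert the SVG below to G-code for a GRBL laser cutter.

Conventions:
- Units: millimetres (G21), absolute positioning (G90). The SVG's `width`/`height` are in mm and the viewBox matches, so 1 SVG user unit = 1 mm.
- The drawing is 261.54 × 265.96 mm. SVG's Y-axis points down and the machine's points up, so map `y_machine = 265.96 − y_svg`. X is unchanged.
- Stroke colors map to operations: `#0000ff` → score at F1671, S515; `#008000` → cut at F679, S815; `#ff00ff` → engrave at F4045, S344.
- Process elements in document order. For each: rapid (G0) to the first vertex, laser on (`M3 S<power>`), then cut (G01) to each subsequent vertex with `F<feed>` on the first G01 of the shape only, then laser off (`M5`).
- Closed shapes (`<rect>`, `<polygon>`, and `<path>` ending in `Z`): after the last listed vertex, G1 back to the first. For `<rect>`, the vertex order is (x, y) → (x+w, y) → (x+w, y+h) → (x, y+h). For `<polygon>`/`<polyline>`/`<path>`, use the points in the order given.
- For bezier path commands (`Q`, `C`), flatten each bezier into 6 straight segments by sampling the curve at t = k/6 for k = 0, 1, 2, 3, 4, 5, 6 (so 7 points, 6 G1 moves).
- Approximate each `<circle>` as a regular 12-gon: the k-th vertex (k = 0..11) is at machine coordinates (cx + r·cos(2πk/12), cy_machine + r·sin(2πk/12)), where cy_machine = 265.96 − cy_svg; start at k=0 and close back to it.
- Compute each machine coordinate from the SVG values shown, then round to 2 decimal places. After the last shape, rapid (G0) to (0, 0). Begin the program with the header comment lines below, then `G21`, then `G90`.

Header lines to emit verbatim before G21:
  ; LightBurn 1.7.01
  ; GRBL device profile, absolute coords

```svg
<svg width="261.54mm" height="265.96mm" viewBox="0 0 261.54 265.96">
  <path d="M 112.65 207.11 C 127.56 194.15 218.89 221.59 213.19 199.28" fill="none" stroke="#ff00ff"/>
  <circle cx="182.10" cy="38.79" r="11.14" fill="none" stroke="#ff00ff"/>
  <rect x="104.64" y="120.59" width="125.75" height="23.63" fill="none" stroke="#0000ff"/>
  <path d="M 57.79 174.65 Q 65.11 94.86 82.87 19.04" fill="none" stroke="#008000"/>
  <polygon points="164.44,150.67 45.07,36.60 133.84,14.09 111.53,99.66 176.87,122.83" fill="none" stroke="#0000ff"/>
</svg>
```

1 u = 1 mm; y_m = 265.96 − y.

[1] `<path>` cubic bezier, #ff00ff→engrave S344 F4045: (112.65,58.85) → (125.67,62.38) → (146.61,61.68) → (170.65,59.26) → (192.97,57.61) → (208.76,59.25) → (213.19,66.68)

[2] `<circle>` circle, #ff00ff→engrave S344 F4045: (193.24,227.17) → (191.75,232.74) → (187.67,236.82) → (182.10,238.31) → (176.53,236.82) → (172.45,232.74) → (170.96,227.17) → (172.45,221.60) → (176.53,217.52) → (182.10,216.03) → (187.67,217.52) → (191.75,221.60) → (193.24,227.17) (closed)

[3] `<rect>` rectangle, #0000ff→score S515 F1671: (104.64,145.37) → (230.39,145.37) → (230.39,121.74) → (104.64,121.74) → (104.64,145.37) (closed)

[4] `<path>` quadratic bezier, #008000→cut S815 F679: (57.79,91.31) → (60.52,117.80) → (63.83,144.06) → (67.72,170.11) → (72.19,195.93) → (77.24,221.54) → (82.87,246.92)

[5] `<polygon>` closed polygon, #0000ff→score S515 F1671: (164.44,115.29) → (45.07,229.36) → (133.84,251.87) → (111.53,166.30) → (176.87,143.13) → (164.44,115.29) (closed)

; LightBurn 1.7.01
; GRBL device profile, absolute coords
G21
G90
G0 X112.65 Y58.85
M3 S344
G01 X125.67 Y62.38 F4045
G01 X146.61 Y61.68
G01 X170.65 Y59.26
G01 X192.97 Y57.61
G01 X208.76 Y59.25
G01 X213.19 Y66.68
M5
G0 X193.24 Y227.17
M3 S344
G01 X191.75 Y232.74 F4045
G01 X187.67 Y236.82
G01 X182.10 Y238.31
G01 X176.53 Y236.82
G01 X172.45 Y232.74
G01 X170.96 Y227.17
G01 X172.45 Y221.60
G01 X176.53 Y217.52
G01 X182.10 Y216.03
G01 X187.67 Y217.52
G01 X191.75 Y221.60
G01 X193.24 Y227.17
M5
G0 X104.64 Y145.37
M3 S515
G01 X230.39 Y145.37 F1671
G01 X230.39 Y121.74
G01 X104.64 Y121.74
G01 X104.64 Y145.37
M5
G0 X57.79 Y91.31
M3 S815
G01 X60.52 Y117.80 F679
G01 X63.83 Y144.06
G01 X67.72 Y170.11
G01 X72.19 Y195.93
G01 X77.24 Y221.54
G01 X82.87 Y246.92
M5
G0 X164.44 Y115.29
M3 S515
G01 X45.07 Y229.36 F1671
G01 X133.84 Y251.87
G01 X111.53 Y166.30
G01 X176.87 Y143.13
G01 X164.44 Y115.29
M5
G0 X0.00 Y0.00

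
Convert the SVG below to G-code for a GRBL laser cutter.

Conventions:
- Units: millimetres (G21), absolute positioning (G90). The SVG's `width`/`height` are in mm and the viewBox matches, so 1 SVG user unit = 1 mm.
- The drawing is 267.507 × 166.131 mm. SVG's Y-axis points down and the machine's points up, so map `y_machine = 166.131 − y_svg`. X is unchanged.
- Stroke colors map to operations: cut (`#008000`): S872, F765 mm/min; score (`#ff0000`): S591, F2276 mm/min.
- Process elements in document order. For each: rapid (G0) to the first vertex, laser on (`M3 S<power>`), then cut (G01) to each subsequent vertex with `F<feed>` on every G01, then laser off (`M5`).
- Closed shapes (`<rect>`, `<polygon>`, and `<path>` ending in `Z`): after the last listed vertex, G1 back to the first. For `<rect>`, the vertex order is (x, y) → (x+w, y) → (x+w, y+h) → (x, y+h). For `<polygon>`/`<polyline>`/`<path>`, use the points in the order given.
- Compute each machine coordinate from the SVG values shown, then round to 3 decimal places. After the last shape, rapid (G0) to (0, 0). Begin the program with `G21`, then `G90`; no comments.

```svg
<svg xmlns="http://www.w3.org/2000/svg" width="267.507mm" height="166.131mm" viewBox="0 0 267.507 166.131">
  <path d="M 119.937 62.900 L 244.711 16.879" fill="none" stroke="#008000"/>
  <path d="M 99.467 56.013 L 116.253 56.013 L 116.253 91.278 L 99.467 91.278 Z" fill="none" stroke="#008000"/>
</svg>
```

1 u = 1 mm; y_m = 166.131 − y.

[1] `<path>` line segment, #008000→cut S872 F765: (119.937,103.231) → (244.711,149.252)

[2] `<path>` rectangle, #008000→cut S872 F765: (99.467,110.118) → (116.253,110.118) → (116.253,74.853) → (99.467,74.853) → (99.467,110.118) (closed)

G21
G90
G0 X119.937 Y103.231
M3 S872
G01 X244.711 Y149.252 F765
M5
G0 X99.467 Y110.118
M3 S872
G01 X116.253 Y110.118 F765
G01 X116.253 Y74.853 F765
G01 X99.467 Y74.853 F765
G01 X99.467 Y110.118 F765
M5
G0 X0.000 Y0.000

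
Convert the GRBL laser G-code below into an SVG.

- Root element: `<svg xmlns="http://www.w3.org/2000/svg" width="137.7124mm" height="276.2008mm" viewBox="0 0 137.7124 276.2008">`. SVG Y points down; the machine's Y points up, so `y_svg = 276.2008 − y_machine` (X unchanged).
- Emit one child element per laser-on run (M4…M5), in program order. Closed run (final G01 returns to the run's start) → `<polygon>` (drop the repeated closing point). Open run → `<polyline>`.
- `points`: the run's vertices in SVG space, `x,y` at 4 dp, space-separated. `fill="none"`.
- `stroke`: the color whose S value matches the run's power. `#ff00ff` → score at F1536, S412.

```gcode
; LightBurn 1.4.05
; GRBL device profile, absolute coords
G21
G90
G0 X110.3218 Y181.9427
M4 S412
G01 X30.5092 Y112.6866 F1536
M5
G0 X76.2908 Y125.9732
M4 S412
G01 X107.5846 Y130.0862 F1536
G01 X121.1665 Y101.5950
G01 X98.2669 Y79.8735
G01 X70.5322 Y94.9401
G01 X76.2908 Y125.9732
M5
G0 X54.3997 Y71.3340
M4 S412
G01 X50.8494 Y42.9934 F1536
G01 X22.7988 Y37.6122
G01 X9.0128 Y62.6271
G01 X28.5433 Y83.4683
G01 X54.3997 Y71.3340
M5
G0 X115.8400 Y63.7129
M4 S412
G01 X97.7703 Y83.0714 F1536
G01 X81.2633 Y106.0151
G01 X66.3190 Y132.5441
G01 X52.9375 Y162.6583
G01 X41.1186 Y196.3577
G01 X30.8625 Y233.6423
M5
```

Each laser-on run becomes one SVG element. Flip Y back into SVG space with y_svg = 276.2008 − y_machine. Every run uses S412, so all elements get stroke `#ff00ff` (score).

Run 1: The run is open, so emit a `<polyline>` with points (Y-flipped): 110.3218,94.2581 30.5092,163.5142.

Run 2: The run returns to its start, so emit a `<polygon>` with points (Y-flipped): 76.2908,150.2276 107.5846,146.1146 121.1665,174.6058 98.2669,196.3273 70.5322,181.2607.

Run 3: The run returns to its start, so emit a `<polygon>` with points (Y-flipped): 54.3997,204.8668 50.8494,233.2074 22.7988,238.5886 9.0128,213.5737 28.5433,192.7325.

Run 4: The run is open, so emit a `<polyline>` with points (Y-flipped): 115.8400,212.4879 97.7703,193.1294 81.2633,170.1857 66.3190,143.6567 52.9375,113.5425 41.1186,79.8431 30.8625,42.5585.

<svg xmlns="http://www.w3.org/2000/svg" width="137.7124mm" height="276.2008mm" viewBox="0 0 137.7124 276.2008">
  <polyline points="110.3218,94.2581 30.5092,163.5142" fill="none" stroke="#ff00ff"/>
  <polygon points="76.2908,150.2276 107.5846,146.1146 121.1665,174.6058 98.2669,196.3273 70.5322,181.2607" fill="none" stroke="#ff00ff"/>
  <polygon points="54.3997,204.8668 50.8494,233.2074 22.7988,238.5886 9.0128,213.5737 28.5433,192.7325" fill="none" stroke="#ff00ff"/>
  <polyline points="115.8400,212.4879 97.7703,193.1294 81.2633,170.1857 66.3190,143.6567 52.9375,113.5425 41.1186,79.8431 30.8625,42.5585" fill="none" stroke="#ff00ff"/>
</svg>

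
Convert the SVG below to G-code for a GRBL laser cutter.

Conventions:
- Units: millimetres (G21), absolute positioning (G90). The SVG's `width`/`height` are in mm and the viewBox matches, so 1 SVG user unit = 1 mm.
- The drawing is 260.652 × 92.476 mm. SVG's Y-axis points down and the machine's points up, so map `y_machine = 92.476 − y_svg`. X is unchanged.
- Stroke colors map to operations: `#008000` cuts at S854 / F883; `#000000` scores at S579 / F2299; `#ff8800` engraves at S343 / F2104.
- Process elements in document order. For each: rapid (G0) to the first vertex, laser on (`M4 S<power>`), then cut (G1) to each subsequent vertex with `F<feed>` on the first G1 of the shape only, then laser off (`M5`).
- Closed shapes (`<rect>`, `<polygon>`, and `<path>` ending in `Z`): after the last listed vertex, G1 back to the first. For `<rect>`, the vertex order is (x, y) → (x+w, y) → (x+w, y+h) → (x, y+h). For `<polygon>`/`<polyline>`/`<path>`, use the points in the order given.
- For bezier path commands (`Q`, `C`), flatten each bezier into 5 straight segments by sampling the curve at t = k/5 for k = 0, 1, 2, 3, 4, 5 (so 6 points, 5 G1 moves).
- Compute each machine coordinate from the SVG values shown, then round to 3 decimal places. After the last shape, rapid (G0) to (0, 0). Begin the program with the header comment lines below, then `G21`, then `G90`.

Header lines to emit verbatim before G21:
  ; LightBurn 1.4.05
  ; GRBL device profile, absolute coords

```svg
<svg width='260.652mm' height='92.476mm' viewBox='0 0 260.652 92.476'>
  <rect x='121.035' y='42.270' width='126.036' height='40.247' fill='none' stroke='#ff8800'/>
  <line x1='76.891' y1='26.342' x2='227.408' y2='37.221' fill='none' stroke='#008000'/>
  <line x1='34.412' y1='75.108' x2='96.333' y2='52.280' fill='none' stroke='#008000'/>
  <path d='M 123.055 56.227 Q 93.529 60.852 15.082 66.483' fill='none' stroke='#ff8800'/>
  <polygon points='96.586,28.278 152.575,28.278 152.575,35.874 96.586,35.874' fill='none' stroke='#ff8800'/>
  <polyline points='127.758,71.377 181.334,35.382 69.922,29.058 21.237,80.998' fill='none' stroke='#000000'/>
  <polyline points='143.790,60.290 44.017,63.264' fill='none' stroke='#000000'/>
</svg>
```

; LightBurn 1.4.05
; GRBL device profile, absolute coords
G21
G90
G0 X121.035 Y50.206
M4 S343
G1 X247.071 Y50.206 F2104
G1 X247.071 Y9.959
G1 X121.035 Y9.959
G1 X121.035 Y50.206
M5
G0 X76.891 Y66.134
M4 S854
G1 X227.408 Y55.255 F883
M5
G0 X34.412 Y17.368
M4 S854
G1 X96.333 Y40.196 F883
M5
G0 X123.055 Y36.249
M4 S343
G1 X109.288 Y34.359 F2104
G1 X91.607 Y32.388
G1 X70.012 Y30.337
G1 X44.504 Y28.205
G1 X15.082 Y25.993
M5
G0 X96.586 Y64.198
M4 S343
G1 X152.575 Y64.198 F2104
G1 X152.575 Y56.602
G1 X96.586 Y56.602
G1 X96.586 Y64.198
M5
G0 X127.758 Y21.099
M4 S579
G1 X181.334 Y57.094 F2299
G1 X69.922 Y63.418
G1 X21.237 Y11.478
M5
G0 X143.790 Y32.186
M4 S579
G1 X44.017 Y29.212 F2299
M5
G0 X0.000 Y0.000

viewBox `0 0 260.652 92.476` with mm width/height → 1 unit = 1 mm. Flip: y_m = 92.476 − y_svg.

**Shape 1** — `<rect>` rectangle, stroke `#ff8800` → engrave (S343, F2104). Machine vertices: (121.035,50.206) → (247.071,50.206) → (247.071,9.959) → (121.035,9.959) → (121.035,50.206). Closed: final G1 returns to the first vertex.

**Shape 2** — `<line>` line segment, stroke `#008000` → cut (S854, F883). Machine vertices: (76.891,66.134) → (227.408,55.255). Open path.

**Shape 3** — `<line>` line segment, stroke `#008000` → cut (S854, F883). Machine vertices: (34.412,17.368) → (96.333,40.196). Open path.

**Shape 4** — `<path>` quadratic bezier, stroke `#ff8800` → engrave (S343, F2104). Control points (SVG): P0=(123.055,56.227), P1=(93.529,60.852), P2=(15.082,66.483); sampled at t=k/5. Machine vertices: (123.055,36.249) → (109.288,34.359) → (91.607,32.388) → (70.012,30.337) → (44.504,28.205) → (15.082,25.993). Open path.

**Shape 5** — `<polygon>` rectangle, stroke `#ff8800` → engrave (S343, F2104). Machine vertices: (96.586,64.198) → (152.575,64.198) → (152.575,56.602) → (96.586,56.602) → (96.586,64.198). Closed: final G1 returns to the first vertex.

**Shape 6** — `<polyline>` open polyline, stroke `#000000` → score (S579, F2299). Machine vertices: (127.758,21.099) → (181.334,57.094) → (69.922,63.418) → (21.237,11.478). Open path.

**Shape 7** — `<polyline>` line segment, stroke `#000000` → score (S579, F2299). Machine vertices: (143.790,32.186) → (44.017,29.212). Open path.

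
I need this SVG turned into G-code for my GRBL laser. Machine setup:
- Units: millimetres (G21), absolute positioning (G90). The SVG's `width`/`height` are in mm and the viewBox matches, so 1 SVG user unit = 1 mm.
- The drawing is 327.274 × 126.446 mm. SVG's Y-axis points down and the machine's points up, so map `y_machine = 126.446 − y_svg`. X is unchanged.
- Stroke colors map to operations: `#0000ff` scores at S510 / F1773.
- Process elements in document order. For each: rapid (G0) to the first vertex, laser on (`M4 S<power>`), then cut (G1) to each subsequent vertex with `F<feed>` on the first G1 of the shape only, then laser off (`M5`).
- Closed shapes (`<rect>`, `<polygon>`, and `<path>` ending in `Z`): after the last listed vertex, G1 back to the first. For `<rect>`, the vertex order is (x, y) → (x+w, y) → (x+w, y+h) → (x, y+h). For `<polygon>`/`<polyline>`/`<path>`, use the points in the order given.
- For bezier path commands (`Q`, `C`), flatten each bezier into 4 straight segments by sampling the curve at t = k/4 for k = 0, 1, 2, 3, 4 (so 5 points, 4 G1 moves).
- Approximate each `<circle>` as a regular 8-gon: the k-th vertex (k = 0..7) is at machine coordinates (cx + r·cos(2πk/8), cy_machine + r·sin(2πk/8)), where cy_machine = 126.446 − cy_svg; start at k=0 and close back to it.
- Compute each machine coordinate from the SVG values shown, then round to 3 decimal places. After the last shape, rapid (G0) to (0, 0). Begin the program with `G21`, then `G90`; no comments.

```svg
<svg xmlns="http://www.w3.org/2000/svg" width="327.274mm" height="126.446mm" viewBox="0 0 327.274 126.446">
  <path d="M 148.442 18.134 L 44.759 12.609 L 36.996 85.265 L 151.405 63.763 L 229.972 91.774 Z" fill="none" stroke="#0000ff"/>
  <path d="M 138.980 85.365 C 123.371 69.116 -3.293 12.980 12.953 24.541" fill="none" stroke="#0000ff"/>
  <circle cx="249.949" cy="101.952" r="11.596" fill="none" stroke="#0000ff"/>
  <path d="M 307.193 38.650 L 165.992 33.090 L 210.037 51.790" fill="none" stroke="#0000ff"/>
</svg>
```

Since the viewBox matches the mm dimensions, user units are millimetres directly. The only transform is the Y-flip y_m = 126.446 − y_svg.

Shape 1 is a closed polygon drawn with `<path>`. Its stroke #0000ff means score at S510, F1773. After flipping Y the toolpath is (148.442,108.312) → (44.759,113.837) → (36.996,41.181) → (151.405,62.683) → (229.972,34.672) → (148.442,108.312), returning to the start.

Shape 2 is a cubic bezier drawn with `<path>`. Its stroke #0000ff means score at S510, F1773. After flipping Y the toolpath is (138.980,41.081) → (110.419,59.066) → (64.021,81.922) → (23.596,99.564) → (12.953,101.905).

Shape 3 is a circle drawn with `<circle>`. Its stroke #0000ff means score at S510, F1773. After flipping Y the toolpath is (261.545,24.494) → (258.149,32.694) → (249.949,36.090) → (241.749,32.694) → (238.353,24.494) → (241.749,16.294) → (249.949,12.898) → (258.149,16.294) → (261.545,24.494), returning to the start.

Shape 4 is a open polyline drawn with `<path>`. Its stroke #0000ff means score at S510, F1773. After flipping Y the toolpath is (307.193,87.796) → (165.992,93.356) → (210.037,74.656).

G21
G90
G0 X148.442 Y108.312
M4 S510
G1 X44.759 Y113.837 F1773
G1 X36.996 Y41.181
G1 X151.405 Y62.683
G1 X229.972 Y34.672
G1 X148.442 Y108.312
M5
G0 X138.980 Y41.081
M4 S510
G1 X110.419 Y59.066 F1773
G1 X64.021 Y81.922
G1 X23.596 Y99.564
G1 X12.953 Y101.905
M5
G0 X261.545 Y24.494
M4 S510
G1 X258.149 Y32.694 F1773
G1 X249.949 Y36.090
G1 X241.749 Y32.694
G1 X238.353 Y24.494
G1 X241.749 Y16.294
G1 X249.949 Y12.898
G1 X258.149 Y16.294
G1 X261.545 Y24.494
M5
G0 X307.193 Y87.796
M4 S510
G1 X165.992 Y93.356 F1773
G1 X210.037 Y74.656
M5
G0 X0.000 Y0.000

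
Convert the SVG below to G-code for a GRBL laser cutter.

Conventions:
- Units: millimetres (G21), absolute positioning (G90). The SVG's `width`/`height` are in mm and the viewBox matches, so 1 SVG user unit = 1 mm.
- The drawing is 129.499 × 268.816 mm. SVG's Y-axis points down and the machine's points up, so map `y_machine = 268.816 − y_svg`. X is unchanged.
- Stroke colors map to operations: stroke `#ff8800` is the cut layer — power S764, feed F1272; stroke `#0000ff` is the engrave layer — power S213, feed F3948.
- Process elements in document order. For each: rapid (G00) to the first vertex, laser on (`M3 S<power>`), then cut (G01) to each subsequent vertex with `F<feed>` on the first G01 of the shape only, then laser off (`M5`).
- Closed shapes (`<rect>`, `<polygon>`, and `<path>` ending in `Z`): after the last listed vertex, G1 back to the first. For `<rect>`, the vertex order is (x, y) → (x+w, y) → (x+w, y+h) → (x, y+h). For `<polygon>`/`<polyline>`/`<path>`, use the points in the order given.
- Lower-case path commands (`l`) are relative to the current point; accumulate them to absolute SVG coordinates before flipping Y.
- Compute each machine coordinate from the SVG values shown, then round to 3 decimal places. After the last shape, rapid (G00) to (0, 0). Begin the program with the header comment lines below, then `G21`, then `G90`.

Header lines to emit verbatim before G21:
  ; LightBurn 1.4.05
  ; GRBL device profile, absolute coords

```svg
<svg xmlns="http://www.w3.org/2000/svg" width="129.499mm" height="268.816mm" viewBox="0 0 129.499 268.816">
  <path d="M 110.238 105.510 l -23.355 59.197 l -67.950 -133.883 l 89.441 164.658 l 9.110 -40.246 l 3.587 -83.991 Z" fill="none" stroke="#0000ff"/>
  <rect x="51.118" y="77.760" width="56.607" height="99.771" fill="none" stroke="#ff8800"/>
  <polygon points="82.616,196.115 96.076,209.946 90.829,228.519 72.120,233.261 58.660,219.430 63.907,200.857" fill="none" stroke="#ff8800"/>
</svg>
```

Since the viewBox matches the mm dimensions, user units are millimetres directly. The only transform is the Y-flip y_m = 268.816 − y_svg.

Shape 1 is a closed polygon drawn with `<path>`. Its stroke #0000ff means engrave at S213, F3948. After flipping Y the toolpath is (110.238,163.306) → (86.883,104.109) → (18.933,237.992) → (108.374,73.334) → (117.484,113.580) → (121.071,197.571) → (110.238,163.306), returning to the start.

Shape 2 is a rectangle drawn with `<rect>`. Its stroke #ff8800 means cut at S764, F1272. After flipping Y the toolpath is (51.118,191.056) → (107.725,191.056) → (107.725,91.285) → (51.118,91.285) → (51.118,191.056), returning to the start.

Shape 3 is a regular polygon drawn with `<polygon>`. Its stroke #ff8800 means cut at S764, F1272. After flipping Y the toolpath is (82.616,72.701) → (96.076,58.870) → (90.829,40.297) → (72.120,35.555) → (58.660,49.386) → (63.907,67.959) → (82.616,72.701), returning to the start.

; LightBurn 1.4.05
; GRBL device profile, absolute coords
G21
G90
G00 X110.238 Y163.306
M3 S213
G01 X86.883 Y104.109 F3948
G01 X18.933 Y237.992
G01 X108.374 Y73.334
G01 X117.484 Y113.580
G01 X121.071 Y197.571
G01 X110.238 Y163.306
M5
G00 X51.118 Y191.056
M3 S764
G01 X107.725 Y191.056 F1272
G01 X107.725 Y91.285
G01 X51.118 Y91.285
G01 X51.118 Y191.056
M5
G00 X82.616 Y72.701
M3 S764
G01 X96.076 Y58.870 F1272
G01 X90.829 Y40.297
G01 X72.120 Y35.555
G01 X58.660 Y49.386
G01 X63.907 Y67.959
G01 X82.616 Y72.701
M5
G00 X0.000 Y0.000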